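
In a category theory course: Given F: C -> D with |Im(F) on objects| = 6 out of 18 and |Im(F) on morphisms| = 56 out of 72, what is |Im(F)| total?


The image of F consists of distinct objects and distinct morphisms.
|Im(F)| on objects = 6
|Im(F)| on morphisms = 56
Total image cardinality = 6 + 56 = 62

62


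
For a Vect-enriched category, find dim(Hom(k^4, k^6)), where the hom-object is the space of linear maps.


In Vect-enriched categories, Hom(k^n, k^m) is the space of m x n matrices.
dim(Hom(k^4, k^6)) = 6 * 4 = 24

24


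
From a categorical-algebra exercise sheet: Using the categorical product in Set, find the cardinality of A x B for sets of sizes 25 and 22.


In Set, the product A x B is the Cartesian product.
By the universal property, |A x B| = |A| * |B|.
|A x B| = 25 * 22 = 550

550


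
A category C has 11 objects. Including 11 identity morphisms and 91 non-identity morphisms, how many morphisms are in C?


Each object has an identity morphism, giving 11 identities.
Adding the 91 non-identity morphisms:
Total = 11 + 91 = 102

102


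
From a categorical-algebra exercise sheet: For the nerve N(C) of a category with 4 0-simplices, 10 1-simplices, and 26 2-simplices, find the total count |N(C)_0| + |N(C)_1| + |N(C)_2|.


The 2-skeleton of the nerve N(C) consists of simplices in dimensions 0, 1, 2:
  |N(C)_0| = 4 (objects)
  |N(C)_1| = 10 (morphisms)
  |N(C)_2| = 26 (composable pairs)
Total = 4 + 10 + 26 = 40

40


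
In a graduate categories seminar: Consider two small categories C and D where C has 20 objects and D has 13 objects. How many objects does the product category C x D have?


The product category C x D has objects that are pairs (c, d).
Number of pairs = |Ob(C)| * |Ob(D)| = 20 * 13 = 260

260


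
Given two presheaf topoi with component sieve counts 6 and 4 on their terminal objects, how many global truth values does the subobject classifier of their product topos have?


In a product of presheaf topoi E_1 x E_2, the subobject classifier
is Omega = Omega_1 x Omega_2 (componentwise), so
|Omega(top)| = |Omega_1(top_1)| * |Omega_2(top_2)|.
= 6 * 4 = 24.

24


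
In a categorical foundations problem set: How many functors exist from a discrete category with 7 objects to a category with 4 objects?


A functor from a discrete category C to D is determined by
where each object maps. Each of the 7 objects of C can map
to any of the 4 objects of D independently.
Number of functors = 4^7 = 16384

16384


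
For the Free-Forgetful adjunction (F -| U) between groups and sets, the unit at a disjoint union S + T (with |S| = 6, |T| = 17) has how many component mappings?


The unit eta_X: X -> U(F(X)) of the Free-Forgetful adjunction
maps each element of X to a generator of F(X). For X = S + T (disjoint
union in Set), |S + T| = |S| + |T|.
Total mappings = 6 + 17 = 23.

23


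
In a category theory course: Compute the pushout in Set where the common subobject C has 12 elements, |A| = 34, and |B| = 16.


The pushout A +_C B identifies the images of C in A and B.
|A +_C B| = |A| + |B| - |C| (for injections).
= 34 + 16 - 12 = 38

38


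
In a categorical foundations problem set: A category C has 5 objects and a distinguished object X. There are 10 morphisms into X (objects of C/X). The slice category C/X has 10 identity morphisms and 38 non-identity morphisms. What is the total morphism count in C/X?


In the slice category C/X, objects are morphisms to X.
Identity morphisms: 10 (one per object of C/X).
Non-identity morphisms: 38.
Total = 10 + 38 = 48

48


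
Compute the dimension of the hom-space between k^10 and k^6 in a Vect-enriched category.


In Vect-enriched categories, Hom(k^n, k^m) is the space of m x n matrices.
dim(Hom(k^10, k^6)) = 6 * 10 = 60

60


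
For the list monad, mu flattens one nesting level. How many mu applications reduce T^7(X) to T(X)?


Each application of mu: T^2 -> T removes one layer of nesting.
Starting at depth 7 (i.e., T^7(X)), we need to reach T(X).
Number of mu applications = 7 - 1 = 6

6


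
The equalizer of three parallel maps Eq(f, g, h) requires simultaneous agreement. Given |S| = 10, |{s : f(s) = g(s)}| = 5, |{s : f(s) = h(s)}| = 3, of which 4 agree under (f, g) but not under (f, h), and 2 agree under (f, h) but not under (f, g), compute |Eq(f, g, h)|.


Eq(f, g, h) is the triple-agreement set: points in S where all three
maps take the same value. Using inclusion-exclusion on the pairwise data:
Pair (f, g) agrees on 5 points; pair (f, h) on 3 points.
Points agreeing under (f, g) but not (f, h) = 4; under (f, h) but not (f, g) = 2.
Triple-agreement = agreement-in-(f, g) minus points that agree under (f, g) but not (f, h):
|Eq(f, g, h)| = 5 - 4 = 1
(cross-check via (f, h): 3 - 2 = 1.)

1


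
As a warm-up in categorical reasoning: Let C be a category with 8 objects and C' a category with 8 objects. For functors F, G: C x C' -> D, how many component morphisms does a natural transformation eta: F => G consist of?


A natural transformation eta: F => G assigns one component morphism per
object of the domain category.
The domain is the product category C x C', so
|Ob(C x C')| = |Ob(C)| * |Ob(C')| = 8 * 8 = 64.
Therefore eta has 64 component morphisms.

64


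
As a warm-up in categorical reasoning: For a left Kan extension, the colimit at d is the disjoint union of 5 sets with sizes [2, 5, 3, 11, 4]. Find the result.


Pointwise, the left Kan extension (Lan_F H)(d) is the colimit, indexed
by the comma category (F downarrow d), of H composed with the
projection (F downarrow d) -> C. Here that colimit is given
as a coproduct (disjoint union) of sets, so its cardinality is the
sum of the sizes of the summands.
Coproduct of sets with sizes: 2 + 5 + 3 + 11 + 4
= 25

25


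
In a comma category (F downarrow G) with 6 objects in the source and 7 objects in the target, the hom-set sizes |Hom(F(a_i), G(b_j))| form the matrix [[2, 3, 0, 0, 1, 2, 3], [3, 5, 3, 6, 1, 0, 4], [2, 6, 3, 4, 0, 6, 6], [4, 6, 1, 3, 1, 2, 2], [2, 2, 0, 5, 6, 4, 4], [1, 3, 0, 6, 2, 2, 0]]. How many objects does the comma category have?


Objects of (F downarrow G) are triples (a, b, h: F(a)->G(b)).
The count equals the sum of all entries in the hom-matrix.
sum(row 0) = 11
sum(row 1) = 22
sum(row 2) = 27
sum(row 3) = 19
sum(row 4) = 23
sum(row 5) = 14
Grand total = 116

116


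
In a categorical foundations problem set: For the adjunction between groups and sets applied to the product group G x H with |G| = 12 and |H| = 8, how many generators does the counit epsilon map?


The counit epsilon_K: F(U(K)) -> K of the Free-Forgetful adjunction
maps |K| generators of F(U(K)) into K. For K = G x H (the product group),
|G x H| = |G| * |H|.
Total generators mapped = 12 * 8 = 96.

96


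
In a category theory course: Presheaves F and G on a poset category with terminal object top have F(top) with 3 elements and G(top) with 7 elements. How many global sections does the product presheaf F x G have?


Global sections of a presheaf on a poset with terminal top satisfy
Gamma(H) ~ H(top). Presheaves admit pointwise products, so
(F x G)(top) = F(top) x G(top) (Cartesian product).
|Gamma(F x G)| = |F(top)| * |G(top)| = 3 * 7 = 21.

21


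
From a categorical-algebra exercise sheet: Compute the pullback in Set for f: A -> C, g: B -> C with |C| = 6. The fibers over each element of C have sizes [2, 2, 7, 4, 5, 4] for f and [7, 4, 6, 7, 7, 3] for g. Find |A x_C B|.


The pullback A x_C B consists of pairs (a, b) with f(a) = g(b).
For each element c in C, the fiber product has |f^-1(c)| * |g^-1(c)| elements.
Summing over C: 2 * 7 + 2 * 4 + 7 * 6 + 4 * 7 + 5 * 7 + 4 * 3
= 14 + 8 + 42 + 28 + 35 + 12 = 139

139


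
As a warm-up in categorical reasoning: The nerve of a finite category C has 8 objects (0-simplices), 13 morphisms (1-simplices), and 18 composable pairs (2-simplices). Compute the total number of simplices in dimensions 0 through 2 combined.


The 2-skeleton of the nerve N(C) consists of simplices in dimensions 0, 1, 2:
  |N(C)_0| = 8 (objects)
  |N(C)_1| = 13 (morphisms)
  |N(C)_2| = 18 (composable pairs)
Total = 8 + 13 + 18 = 39

39


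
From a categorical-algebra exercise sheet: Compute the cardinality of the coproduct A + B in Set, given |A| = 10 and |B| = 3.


In Set, the coproduct A + B is the disjoint union.
|A + B| = |A| + |B| = 10 + 3 = 13

13


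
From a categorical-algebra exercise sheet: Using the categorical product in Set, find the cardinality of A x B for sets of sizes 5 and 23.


In Set, the product A x B is the Cartesian product.
By the universal property, |A x B| = |A| * |B|.
|A x B| = 5 * 23 = 115

115


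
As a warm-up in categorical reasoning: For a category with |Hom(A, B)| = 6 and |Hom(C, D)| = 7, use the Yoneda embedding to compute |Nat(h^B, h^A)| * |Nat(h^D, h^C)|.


By the Yoneda lemma, Nat(h^B, h^A) is isomorphic to Hom(A, B),
so |Nat(h^B, h^A)| = |Hom(A, B)| and |Nat(h^D, h^C)| = |Hom(C, D)|.
|Hom(A, B)| = 6, |Hom(C, D)| = 7.
|Nat(h^B, h^A) x Nat(h^D, h^C)| = 6 * 7 = 42

42


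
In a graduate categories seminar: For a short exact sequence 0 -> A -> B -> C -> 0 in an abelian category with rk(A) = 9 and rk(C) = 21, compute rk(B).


For a short exact sequence 0 -> A -> B -> C -> 0,
rank is additive: rank(B) = rank(A) + rank(C).
rank(B) = 9 + 21 = 30

30


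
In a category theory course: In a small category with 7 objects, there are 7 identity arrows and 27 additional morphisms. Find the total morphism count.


Each object has an identity morphism, giving 7 identities.
Adding the 27 non-identity morphisms:
Total = 7 + 27 = 34

34


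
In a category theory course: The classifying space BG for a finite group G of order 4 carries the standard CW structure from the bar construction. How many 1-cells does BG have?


In the bar-construction CW model of BG, the n-cells are indexed by
n-tuples [g_1|...|g_n] of non-identity elements of G (degenerate
simplices with some g_i = e do not contribute cells), so there are
(|G| - 1)^n n-cells.
For dim = 1 with |G| = 4:
cells = (4 - 1)^1 = 3^1 = 3

3


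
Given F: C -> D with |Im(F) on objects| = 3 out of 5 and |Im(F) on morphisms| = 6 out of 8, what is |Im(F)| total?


The image of F consists of distinct objects and distinct morphisms.
|Im(F)| on objects = 3
|Im(F)| on morphisms = 6
Total image cardinality = 3 + 6 = 9

9


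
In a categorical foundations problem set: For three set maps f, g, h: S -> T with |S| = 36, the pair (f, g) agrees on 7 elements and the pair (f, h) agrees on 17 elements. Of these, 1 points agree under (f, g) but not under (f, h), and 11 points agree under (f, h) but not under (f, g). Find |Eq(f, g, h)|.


Eq(f, g, h) is the triple-agreement set: points in S where all three
maps take the same value. Using inclusion-exclusion on the pairwise data:
Pair (f, g) agrees on 7 points; pair (f, h) on 17 points.
Points agreeing under (f, g) but not (f, h) = 1; under (f, h) but not (f, g) = 11.
Triple-agreement = agreement-in-(f, g) minus points that agree under (f, g) but not (f, h):
|Eq(f, g, h)| = 7 - 1 = 6
(cross-check via (f, h): 17 - 11 = 6.)

6


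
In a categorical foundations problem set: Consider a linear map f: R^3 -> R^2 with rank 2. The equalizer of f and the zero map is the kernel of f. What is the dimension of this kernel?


The equalizer of f and the zero map is ker(f).
By the rank-nullity theorem: dim(ker(f)) = dim(domain) - rank(f).
dim(ker(f)) = 3 - 2 = 1

1


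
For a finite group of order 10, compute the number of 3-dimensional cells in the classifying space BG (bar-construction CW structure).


In the bar-construction CW model of BG, the n-cells are indexed by
n-tuples [g_1|...|g_n] of non-identity elements of G (degenerate
simplices with some g_i = e do not contribute cells), so there are
(|G| - 1)^n n-cells.
For dim = 3 with |G| = 10:
cells = (10 - 1)^3 = 9^3 = 729

729


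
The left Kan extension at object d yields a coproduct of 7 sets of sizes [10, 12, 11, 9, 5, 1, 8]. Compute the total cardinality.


Pointwise, the left Kan extension (Lan_F H)(d) is the colimit, indexed
by the comma category (F downarrow d), of H composed with the
projection (F downarrow d) -> C. Here that colimit is given
as a coproduct (disjoint union) of sets, so its cardinality is the
sum of the sizes of the summands.
Coproduct of sets with sizes: 10 + 12 + 11 + 9 + 5 + 1 + 8
= 56

56


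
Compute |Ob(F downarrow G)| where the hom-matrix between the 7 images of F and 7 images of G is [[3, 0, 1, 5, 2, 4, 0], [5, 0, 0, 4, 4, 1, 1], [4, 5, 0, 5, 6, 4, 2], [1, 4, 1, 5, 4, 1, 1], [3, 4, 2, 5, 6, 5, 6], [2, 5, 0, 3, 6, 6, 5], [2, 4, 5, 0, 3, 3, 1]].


Objects of (F downarrow G) are triples (a, b, h: F(a)->G(b)).
The count equals the sum of all entries in the hom-matrix.
sum(row 0) = 15
sum(row 1) = 15
sum(row 2) = 26
sum(row 3) = 17
sum(row 4) = 31
sum(row 5) = 27
sum(row 6) = 18
Grand total = 149

149


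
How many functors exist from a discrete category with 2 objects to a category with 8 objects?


A functor from a discrete category C to D is determined by
where each object maps. Each of the 2 objects of C can map
to any of the 8 objects of D independently.
Number of functors = 8^2 = 64

64


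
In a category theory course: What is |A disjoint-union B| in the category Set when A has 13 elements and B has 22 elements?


In Set, the coproduct A + B is the disjoint union.
|A + B| = |A| + |B| = 13 + 22 = 35

35


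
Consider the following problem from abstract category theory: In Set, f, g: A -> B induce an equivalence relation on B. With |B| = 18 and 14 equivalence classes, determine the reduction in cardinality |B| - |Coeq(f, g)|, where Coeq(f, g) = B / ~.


The coequalizer Coeq(f, g) = B / ~ has one element per equivalence class.
|B| = 18, |Coeq(f, g)| = 14.
|B| - |Coeq(f, g)| = 18 - 14 = 4.

4


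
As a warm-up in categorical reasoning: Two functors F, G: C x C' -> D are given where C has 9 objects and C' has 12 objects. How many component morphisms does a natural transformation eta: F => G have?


A natural transformation eta: F => G assigns one component morphism per
object of the domain category.
The domain is the product category C x C', so
|Ob(C x C')| = |Ob(C)| * |Ob(C')| = 9 * 12 = 108.
Therefore eta has 108 component morphisms.

108


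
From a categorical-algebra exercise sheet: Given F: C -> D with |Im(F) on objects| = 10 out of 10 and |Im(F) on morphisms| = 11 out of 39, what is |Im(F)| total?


The image of F consists of distinct objects and distinct morphisms.
|Im(F)| on objects = 10
|Im(F)| on morphisms = 11
Total image cardinality = 10 + 11 = 21

21


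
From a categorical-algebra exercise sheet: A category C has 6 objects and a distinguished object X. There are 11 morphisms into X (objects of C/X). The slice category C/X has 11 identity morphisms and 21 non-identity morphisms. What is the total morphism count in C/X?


In the slice category C/X, objects are morphisms to X.
Identity morphisms: 11 (one per object of C/X).
Non-identity morphisms: 21.
Total = 11 + 21 = 32

32


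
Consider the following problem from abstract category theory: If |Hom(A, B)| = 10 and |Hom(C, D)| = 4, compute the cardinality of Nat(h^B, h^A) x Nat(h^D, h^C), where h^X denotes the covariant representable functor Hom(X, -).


By the Yoneda lemma, Nat(h^B, h^A) is isomorphic to Hom(A, B),
so |Nat(h^B, h^A)| = |Hom(A, B)| and |Nat(h^D, h^C)| = |Hom(C, D)|.
|Hom(A, B)| = 10, |Hom(C, D)| = 4.
|Nat(h^B, h^A) x Nat(h^D, h^C)| = 10 * 4 = 40

40


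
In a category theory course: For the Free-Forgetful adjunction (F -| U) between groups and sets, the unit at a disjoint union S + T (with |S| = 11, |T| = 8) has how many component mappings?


The unit eta_X: X -> U(F(X)) of the Free-Forgetful adjunction
maps each element of X to a generator of F(X). For X = S + T (disjoint
union in Set), |S + T| = |S| + |T|.
Total mappings = 11 + 8 = 19.

19


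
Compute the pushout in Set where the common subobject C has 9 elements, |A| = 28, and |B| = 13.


The pushout A +_C B identifies the images of C in A and B.
|A +_C B| = |A| + |B| - |C| (for injections).
= 28 + 13 - 9 = 32

32


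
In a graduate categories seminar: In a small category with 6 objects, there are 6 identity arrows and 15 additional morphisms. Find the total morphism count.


Each object has an identity morphism, giving 6 identities.
Adding the 15 non-identity morphisms:
Total = 6 + 15 = 21

21


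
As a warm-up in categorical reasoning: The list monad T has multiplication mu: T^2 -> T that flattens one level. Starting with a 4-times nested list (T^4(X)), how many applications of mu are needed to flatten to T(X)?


Each application of mu: T^2 -> T removes one layer of nesting.
Starting at depth 4 (i.e., T^4(X)), we need to reach T(X).
Number of mu applications = 4 - 1 = 3

3


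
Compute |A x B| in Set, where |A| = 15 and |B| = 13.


In Set, the product A x B is the Cartesian product.
By the universal property, |A x B| = |A| * |B|.
|A x B| = 15 * 13 = 195

195


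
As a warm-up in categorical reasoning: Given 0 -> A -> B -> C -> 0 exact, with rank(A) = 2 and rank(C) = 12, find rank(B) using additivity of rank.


For a short exact sequence 0 -> A -> B -> C -> 0,
rank is additive: rank(B) = rank(A) + rank(C).
rank(B) = 2 + 12 = 14

14


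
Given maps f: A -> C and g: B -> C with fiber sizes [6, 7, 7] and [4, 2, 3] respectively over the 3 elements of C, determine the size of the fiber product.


The pullback A x_C B consists of pairs (a, b) with f(a) = g(b).
For each element c in C, the fiber product has |f^-1(c)| * |g^-1(c)| elements.
Summing over C: 6 * 4 + 7 * 2 + 7 * 3
= 24 + 14 + 21 = 59

59


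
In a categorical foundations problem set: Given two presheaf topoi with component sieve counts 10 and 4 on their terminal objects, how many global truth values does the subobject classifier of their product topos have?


In a product of presheaf topoi E_1 x E_2, the subobject classifier
is Omega = Omega_1 x Omega_2 (componentwise), so
|Omega(top)| = |Omega_1(top_1)| * |Omega_2(top_2)|.
= 10 * 4 = 40.

40


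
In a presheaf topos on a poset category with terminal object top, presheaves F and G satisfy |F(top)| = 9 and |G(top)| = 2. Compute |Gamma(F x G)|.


Global sections of a presheaf on a poset with terminal top satisfy
Gamma(H) ~ H(top). Presheaves admit pointwise products, so
(F x G)(top) = F(top) x G(top) (Cartesian product).
|Gamma(F x G)| = |F(top)| * |G(top)| = 9 * 2 = 18.

18


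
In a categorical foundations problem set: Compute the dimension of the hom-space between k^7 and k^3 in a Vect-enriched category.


In Vect-enriched categories, Hom(k^n, k^m) is the space of m x n matrices.
dim(Hom(k^7, k^3)) = 3 * 7 = 21

21


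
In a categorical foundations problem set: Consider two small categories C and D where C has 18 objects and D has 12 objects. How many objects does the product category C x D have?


The product category C x D has objects that are pairs (c, d).
Number of pairs = |Ob(C)| * |Ob(D)| = 18 * 12 = 216

216


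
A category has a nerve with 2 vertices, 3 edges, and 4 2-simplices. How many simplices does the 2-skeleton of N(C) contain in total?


The 2-skeleton of the nerve N(C) consists of simplices in dimensions 0, 1, 2:
  |N(C)_0| = 2 (objects)
  |N(C)_1| = 3 (morphisms)
  |N(C)_2| = 4 (composable pairs)
Total = 2 + 3 + 4 = 9

9


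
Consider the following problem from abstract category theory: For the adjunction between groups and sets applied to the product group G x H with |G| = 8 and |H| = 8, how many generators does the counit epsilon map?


The counit epsilon_K: F(U(K)) -> K of the Free-Forgetful adjunction
maps |K| generators of F(U(K)) into K. For K = G x H (the product group),
|G x H| = |G| * |H|.
Total generators mapped = 8 * 8 = 64.

64


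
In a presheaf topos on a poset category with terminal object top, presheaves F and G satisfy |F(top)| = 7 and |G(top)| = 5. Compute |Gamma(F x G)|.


Global sections of a presheaf on a poset with terminal top satisfy
Gamma(H) ~ H(top). Presheaves admit pointwise products, so
(F x G)(top) = F(top) x G(top) (Cartesian product).
|Gamma(F x G)| = |F(top)| * |G(top)| = 7 * 5 = 35.

35


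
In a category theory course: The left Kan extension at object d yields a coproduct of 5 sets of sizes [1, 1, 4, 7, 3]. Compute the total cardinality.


Pointwise, the left Kan extension (Lan_F H)(d) is the colimit, indexed
by the comma category (F downarrow d), of H composed with the
projection (F downarrow d) -> C. Here that colimit is given
as a coproduct (disjoint union) of sets, so its cardinality is the
sum of the sizes of the summands.
Coproduct of sets with sizes: 1 + 1 + 4 + 7 + 3
= 16

16


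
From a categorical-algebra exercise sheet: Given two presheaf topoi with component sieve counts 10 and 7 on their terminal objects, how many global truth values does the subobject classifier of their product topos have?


In a product of presheaf topoi E_1 x E_2, the subobject classifier
is Omega = Omega_1 x Omega_2 (componentwise), so
|Omega(top)| = |Omega_1(top_1)| * |Omega_2(top_2)|.
= 10 * 7 = 70.

70


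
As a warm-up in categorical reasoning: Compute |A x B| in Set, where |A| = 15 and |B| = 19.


In Set, the product A x B is the Cartesian product.
By the universal property, |A x B| = |A| * |B|.
|A x B| = 15 * 19 = 285

285


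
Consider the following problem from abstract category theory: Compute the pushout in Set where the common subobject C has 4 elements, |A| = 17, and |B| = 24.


The pushout A +_C B identifies the images of C in A and B.
|A +_C B| = |A| + |B| - |C| (for injections).
= 17 + 24 - 4 = 37

37


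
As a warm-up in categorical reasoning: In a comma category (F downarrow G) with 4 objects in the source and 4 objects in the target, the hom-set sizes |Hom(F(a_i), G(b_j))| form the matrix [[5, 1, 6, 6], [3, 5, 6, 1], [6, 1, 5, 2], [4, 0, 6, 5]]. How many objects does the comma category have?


Objects of (F downarrow G) are triples (a, b, h: F(a)->G(b)).
The count equals the sum of all entries in the hom-matrix.
sum(row 0) = 18
sum(row 1) = 15
sum(row 2) = 14
sum(row 3) = 15
Grand total = 62

62


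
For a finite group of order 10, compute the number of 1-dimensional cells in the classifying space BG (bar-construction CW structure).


In the bar-construction CW model of BG, the n-cells are indexed by
n-tuples [g_1|...|g_n] of non-identity elements of G (degenerate
simplices with some g_i = e do not contribute cells), so there are
(|G| - 1)^n n-cells.
For dim = 1 with |G| = 10:
cells = (10 - 1)^1 = 9^1 = 9

9


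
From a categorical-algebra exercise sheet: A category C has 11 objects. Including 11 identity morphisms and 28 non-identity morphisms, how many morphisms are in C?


Each object has an identity morphism, giving 11 identities.
Adding the 28 non-identity morphisms:
Total = 11 + 28 = 39

39


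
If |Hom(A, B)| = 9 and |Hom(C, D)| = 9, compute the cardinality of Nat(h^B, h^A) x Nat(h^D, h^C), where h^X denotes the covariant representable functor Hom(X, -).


By the Yoneda lemma, Nat(h^B, h^A) is isomorphic to Hom(A, B),
so |Nat(h^B, h^A)| = |Hom(A, B)| and |Nat(h^D, h^C)| = |Hom(C, D)|.
|Hom(A, B)| = 9, |Hom(C, D)| = 9.
|Nat(h^B, h^A) x Nat(h^D, h^C)| = 9 * 9 = 81

81


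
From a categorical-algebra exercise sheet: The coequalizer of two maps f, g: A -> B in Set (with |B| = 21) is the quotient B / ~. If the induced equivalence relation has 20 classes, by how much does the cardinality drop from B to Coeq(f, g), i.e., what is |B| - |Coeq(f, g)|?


The coequalizer Coeq(f, g) = B / ~ has one element per equivalence class.
|B| = 21, |Coeq(f, g)| = 20.
|B| - |Coeq(f, g)| = 21 - 20 = 1.

1


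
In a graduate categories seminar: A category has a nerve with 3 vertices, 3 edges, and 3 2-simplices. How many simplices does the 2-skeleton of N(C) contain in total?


The 2-skeleton of the nerve N(C) consists of simplices in dimensions 0, 1, 2:
  |N(C)_0| = 3 (objects)
  |N(C)_1| = 3 (morphisms)
  |N(C)_2| = 3 (composable pairs)
Total = 3 + 3 + 3 = 9

9


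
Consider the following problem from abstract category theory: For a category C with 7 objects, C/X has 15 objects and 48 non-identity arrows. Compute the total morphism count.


In the slice category C/X, objects are morphisms to X.
Identity morphisms: 15 (one per object of C/X).
Non-identity morphisms: 48.
Total = 15 + 48 = 63

63


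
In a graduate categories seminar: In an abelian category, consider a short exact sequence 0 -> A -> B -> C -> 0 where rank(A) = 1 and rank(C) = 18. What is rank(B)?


For a short exact sequence 0 -> A -> B -> C -> 0,
rank is additive: rank(B) = rank(A) + rank(C).
rank(B) = 1 + 18 = 19

19


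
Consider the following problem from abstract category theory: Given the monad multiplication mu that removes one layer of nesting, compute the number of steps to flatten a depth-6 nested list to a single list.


Each application of mu: T^2 -> T removes one layer of nesting.
Starting at depth 6 (i.e., T^6(X)), we need to reach T(X).
Number of mu applications = 6 - 1 = 5

5


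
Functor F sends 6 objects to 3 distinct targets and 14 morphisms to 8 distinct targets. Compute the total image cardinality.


The image of F consists of distinct objects and distinct morphisms.
|Im(F)| on objects = 3
|Im(F)| on morphisms = 8
Total image cardinality = 3 + 8 = 11

11


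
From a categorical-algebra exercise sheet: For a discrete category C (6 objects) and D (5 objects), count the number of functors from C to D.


A functor from a discrete category C to D is determined by
where each object maps. Each of the 6 objects of C can map
to any of the 5 objects of D independently.
Number of functors = 5^6 = 15625

15625


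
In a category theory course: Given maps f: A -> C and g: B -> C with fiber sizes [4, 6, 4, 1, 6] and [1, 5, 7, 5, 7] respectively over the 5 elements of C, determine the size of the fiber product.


The pullback A x_C B consists of pairs (a, b) with f(a) = g(b).
For each element c in C, the fiber product has |f^-1(c)| * |g^-1(c)| elements.
Summing over C: 4 * 1 + 6 * 5 + 4 * 7 + 1 * 5 + 6 * 7
= 4 + 30 + 28 + 5 + 42 = 109

109


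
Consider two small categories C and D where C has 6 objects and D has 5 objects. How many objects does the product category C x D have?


The product category C x D has objects that are pairs (c, d).
Number of pairs = |Ob(C)| * |Ob(D)| = 6 * 5 = 30

30


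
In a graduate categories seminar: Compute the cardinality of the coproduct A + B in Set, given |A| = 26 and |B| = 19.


In Set, the coproduct A + B is the disjoint union.
|A + B| = |A| + |B| = 26 + 19 = 45

45


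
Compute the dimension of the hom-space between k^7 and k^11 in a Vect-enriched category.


In Vect-enriched categories, Hom(k^n, k^m) is the space of m x n matrices.
dim(Hom(k^7, k^11)) = 11 * 7 = 77

77


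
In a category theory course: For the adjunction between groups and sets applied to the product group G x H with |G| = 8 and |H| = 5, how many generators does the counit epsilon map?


The counit epsilon_K: F(U(K)) -> K of the Free-Forgetful adjunction
maps |K| generators of F(U(K)) into K. For K = G x H (the product group),
|G x H| = |G| * |H|.
Total generators mapped = 8 * 5 = 40.

40


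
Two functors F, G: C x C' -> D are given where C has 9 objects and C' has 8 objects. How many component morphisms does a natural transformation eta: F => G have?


A natural transformation eta: F => G assigns one component morphism per
object of the domain category.
The domain is the product category C x C', so
|Ob(C x C')| = |Ob(C)| * |Ob(C')| = 9 * 8 = 72.
Therefore eta has 72 component morphisms.

72


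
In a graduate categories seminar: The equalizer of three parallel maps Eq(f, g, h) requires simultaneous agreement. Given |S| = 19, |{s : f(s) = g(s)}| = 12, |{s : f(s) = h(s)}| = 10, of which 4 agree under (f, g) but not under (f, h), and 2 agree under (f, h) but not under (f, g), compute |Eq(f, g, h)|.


Eq(f, g, h) is the triple-agreement set: points in S where all three
maps take the same value. Using inclusion-exclusion on the pairwise data:
Pair (f, g) agrees on 12 points; pair (f, h) on 10 points.
Points agreeing under (f, g) but not (f, h) = 4; under (f, h) but not (f, g) = 2.
Triple-agreement = agreement-in-(f, g) minus points that agree under (f, g) but not (f, h):
|Eq(f, g, h)| = 12 - 4 = 8
(cross-check via (f, h): 10 - 2 = 8.)

8


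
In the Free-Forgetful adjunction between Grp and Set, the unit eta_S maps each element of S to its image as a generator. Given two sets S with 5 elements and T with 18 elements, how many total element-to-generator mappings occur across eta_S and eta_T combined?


The unit eta_X: X -> U(F(X)) of the Free-Forgetful adjunction
maps each element of X to a generator of F(X). For X = S + T (disjoint
union in Set), |S + T| = |S| + |T|.
Total mappings = 5 + 18 = 23.

23


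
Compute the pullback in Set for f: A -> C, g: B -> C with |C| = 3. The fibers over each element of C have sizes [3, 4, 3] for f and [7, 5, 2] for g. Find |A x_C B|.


The pullback A x_C B consists of pairs (a, b) with f(a) = g(b).
For each element c in C, the fiber product has |f^-1(c)| * |g^-1(c)| elements.
Summing over C: 3 * 7 + 4 * 5 + 3 * 2
= 21 + 20 + 6 = 47

47


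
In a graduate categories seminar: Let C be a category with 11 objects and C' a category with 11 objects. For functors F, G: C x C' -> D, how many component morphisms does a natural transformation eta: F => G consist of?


A natural transformation eta: F => G assigns one component morphism per
object of the domain category.
The domain is the product category C x C', so
|Ob(C x C')| = |Ob(C)| * |Ob(C')| = 11 * 11 = 121.
Therefore eta has 121 component morphisms.

121


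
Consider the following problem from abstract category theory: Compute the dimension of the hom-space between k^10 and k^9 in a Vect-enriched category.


In Vect-enriched categories, Hom(k^n, k^m) is the space of m x n matrices.
dim(Hom(k^10, k^9)) = 9 * 10 = 90

90


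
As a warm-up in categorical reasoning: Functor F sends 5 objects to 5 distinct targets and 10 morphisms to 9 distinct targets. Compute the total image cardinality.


The image of F consists of distinct objects and distinct morphisms.
|Im(F)| on objects = 5
|Im(F)| on morphisms = 9
Total image cardinality = 5 + 9 = 14

14


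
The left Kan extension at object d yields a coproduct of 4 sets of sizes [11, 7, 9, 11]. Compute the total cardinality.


Pointwise, the left Kan extension (Lan_F H)(d) is the colimit, indexed
by the comma category (F downarrow d), of H composed with the
projection (F downarrow d) -> C. Here that colimit is given
as a coproduct (disjoint union) of sets, so its cardinality is the
sum of the sizes of the summands.
Coproduct of sets with sizes: 11 + 7 + 9 + 11
= 38

38


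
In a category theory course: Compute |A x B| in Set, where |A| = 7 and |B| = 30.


In Set, the product A x B is the Cartesian product.
By the universal property, |A x B| = |A| * |B|.
|A x B| = 7 * 30 = 210

210


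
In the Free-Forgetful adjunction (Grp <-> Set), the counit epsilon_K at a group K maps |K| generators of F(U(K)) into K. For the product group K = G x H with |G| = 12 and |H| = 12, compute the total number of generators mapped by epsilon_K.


The counit epsilon_K: F(U(K)) -> K of the Free-Forgetful adjunction
maps |K| generators of F(U(K)) into K. For K = G x H (the product group),
|G x H| = |G| * |H|.
Total generators mapped = 12 * 12 = 144.

144


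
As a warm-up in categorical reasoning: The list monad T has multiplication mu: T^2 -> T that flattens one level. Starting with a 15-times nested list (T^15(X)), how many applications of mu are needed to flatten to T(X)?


Each application of mu: T^2 -> T removes one layer of nesting.
Starting at depth 15 (i.e., T^15(X)), we need to reach T(X).
Number of mu applications = 15 - 1 = 14

14


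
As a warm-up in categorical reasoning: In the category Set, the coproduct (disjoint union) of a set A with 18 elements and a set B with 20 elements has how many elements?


In Set, the coproduct A + B is the disjoint union.
|A + B| = |A| + |B| = 18 + 20 = 38

38


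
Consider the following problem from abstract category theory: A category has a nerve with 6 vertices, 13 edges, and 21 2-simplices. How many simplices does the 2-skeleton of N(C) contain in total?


The 2-skeleton of the nerve N(C) consists of simplices in dimensions 0, 1, 2:
  |N(C)_0| = 6 (objects)
  |N(C)_1| = 13 (morphisms)
  |N(C)_2| = 21 (composable pairs)
Total = 6 + 13 + 21 = 40

40


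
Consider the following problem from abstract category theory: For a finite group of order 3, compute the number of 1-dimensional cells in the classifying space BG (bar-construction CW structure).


In the bar-construction CW model of BG, the n-cells are indexed by
n-tuples [g_1|...|g_n] of non-identity elements of G (degenerate
simplices with some g_i = e do not contribute cells), so there are
(|G| - 1)^n n-cells.
For dim = 1 with |G| = 3:
cells = (3 - 1)^1 = 2^1 = 2

2


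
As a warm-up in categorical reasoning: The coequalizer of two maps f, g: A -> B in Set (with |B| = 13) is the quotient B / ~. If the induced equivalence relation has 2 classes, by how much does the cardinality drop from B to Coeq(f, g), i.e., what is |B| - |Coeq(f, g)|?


The coequalizer Coeq(f, g) = B / ~ has one element per equivalence class.
|B| = 13, |Coeq(f, g)| = 2.
|B| - |Coeq(f, g)| = 13 - 2 = 11.

11


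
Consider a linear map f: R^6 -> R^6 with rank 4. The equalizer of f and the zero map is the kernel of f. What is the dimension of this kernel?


The equalizer of f and the zero map is ker(f).
By the rank-nullity theorem: dim(ker(f)) = dim(domain) - rank(f).
dim(ker(f)) = 6 - 4 = 2

2


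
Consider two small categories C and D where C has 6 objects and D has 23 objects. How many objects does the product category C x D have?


The product category C x D has objects that are pairs (c, d).
Number of pairs = |Ob(C)| * |Ob(D)| = 6 * 23 = 138

138


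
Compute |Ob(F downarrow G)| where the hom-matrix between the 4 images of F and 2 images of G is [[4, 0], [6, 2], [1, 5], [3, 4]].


Objects of (F downarrow G) are triples (a, b, h: F(a)->G(b)).
The count equals the sum of all entries in the hom-matrix.
sum(row 0) = 4
sum(row 1) = 8
sum(row 2) = 6
sum(row 3) = 7
Grand total = 25

25


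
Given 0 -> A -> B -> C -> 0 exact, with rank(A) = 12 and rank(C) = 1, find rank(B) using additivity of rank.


For a short exact sequence 0 -> A -> B -> C -> 0,
rank is additive: rank(B) = rank(A) + rank(C).
rank(B) = 12 + 1 = 13

13


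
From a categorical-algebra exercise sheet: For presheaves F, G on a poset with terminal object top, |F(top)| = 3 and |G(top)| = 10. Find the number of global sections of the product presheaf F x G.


Global sections of a presheaf on a poset with terminal top satisfy
Gamma(H) ~ H(top). Presheaves admit pointwise products, so
(F x G)(top) = F(top) x G(top) (Cartesian product).
|Gamma(F x G)| = |F(top)| * |G(top)| = 3 * 10 = 30.

30


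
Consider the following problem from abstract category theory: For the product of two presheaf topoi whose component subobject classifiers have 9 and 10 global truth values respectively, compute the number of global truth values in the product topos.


In a product of presheaf topoi E_1 x E_2, the subobject classifier
is Omega = Omega_1 x Omega_2 (componentwise), so
|Omega(top)| = |Omega_1(top_1)| * |Omega_2(top_2)|.
= 9 * 10 = 90.

90


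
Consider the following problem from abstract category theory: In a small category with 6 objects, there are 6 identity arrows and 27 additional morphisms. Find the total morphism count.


Each object has an identity morphism, giving 6 identities.
Adding the 27 non-identity morphisms:
Total = 6 + 27 = 33

33


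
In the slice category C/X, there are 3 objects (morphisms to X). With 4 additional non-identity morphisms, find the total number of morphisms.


In the slice category C/X, objects are morphisms to X.
Identity morphisms: 3 (one per object of C/X).
Non-identity morphisms: 4.
Total = 3 + 4 = 7

7


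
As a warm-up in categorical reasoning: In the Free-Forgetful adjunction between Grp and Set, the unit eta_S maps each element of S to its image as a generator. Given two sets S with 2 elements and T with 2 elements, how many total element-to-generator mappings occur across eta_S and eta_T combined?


The unit eta_X: X -> U(F(X)) of the Free-Forgetful adjunction
maps each element of X to a generator of F(X). For X = S + T (disjoint
union in Set), |S + T| = |S| + |T|.
Total mappings = 2 + 2 = 4.

4


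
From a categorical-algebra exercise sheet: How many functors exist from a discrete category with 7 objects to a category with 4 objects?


A functor from a discrete category C to D is determined by
where each object maps. Each of the 7 objects of C can map
to any of the 4 objects of D independently.
Number of functors = 4^7 = 16384

16384


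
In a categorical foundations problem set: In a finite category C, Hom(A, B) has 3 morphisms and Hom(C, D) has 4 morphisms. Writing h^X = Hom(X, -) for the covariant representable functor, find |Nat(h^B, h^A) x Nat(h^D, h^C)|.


By the Yoneda lemma, Nat(h^B, h^A) is isomorphic to Hom(A, B),
so |Nat(h^B, h^A)| = |Hom(A, B)| and |Nat(h^D, h^C)| = |Hom(C, D)|.
|Hom(A, B)| = 3, |Hom(C, D)| = 4.
|Nat(h^B, h^A) x Nat(h^D, h^C)| = 3 * 4 = 12

12


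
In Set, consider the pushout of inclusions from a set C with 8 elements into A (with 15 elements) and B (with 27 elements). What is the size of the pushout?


The pushout A +_C B identifies the images of C in A and B.
|A +_C B| = |A| + |B| - |C| (for injections).
= 15 + 27 - 8 = 34

34


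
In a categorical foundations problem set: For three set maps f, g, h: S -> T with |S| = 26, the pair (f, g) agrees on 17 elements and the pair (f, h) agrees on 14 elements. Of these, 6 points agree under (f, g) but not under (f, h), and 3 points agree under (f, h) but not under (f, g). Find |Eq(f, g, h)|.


Eq(f, g, h) is the triple-agreement set: points in S where all three
maps take the same value. Using inclusion-exclusion on the pairwise data:
Pair (f, g) agrees on 17 points; pair (f, h) on 14 points.
Points agreeing under (f, g) but not (f, h) = 6; under (f, h) but not (f, g) = 3.
Triple-agreement = agreement-in-(f, g) minus points that agree under (f, g) but not (f, h):
|Eq(f, g, h)| = 17 - 6 = 11
(cross-check via (f, h): 14 - 3 = 11.)

11


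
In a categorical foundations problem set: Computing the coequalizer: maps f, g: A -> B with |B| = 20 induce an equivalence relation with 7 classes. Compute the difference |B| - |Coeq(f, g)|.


The coequalizer Coeq(f, g) = B / ~ has one element per equivalence class.
|B| = 20, |Coeq(f, g)| = 7.
|B| - |Coeq(f, g)| = 20 - 7 = 13.

13


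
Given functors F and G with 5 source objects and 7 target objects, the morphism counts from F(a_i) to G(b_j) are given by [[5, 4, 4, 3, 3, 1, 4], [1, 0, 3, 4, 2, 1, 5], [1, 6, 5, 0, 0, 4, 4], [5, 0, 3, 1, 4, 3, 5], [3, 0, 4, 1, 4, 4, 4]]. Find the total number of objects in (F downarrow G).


Objects of (F downarrow G) are triples (a, b, h: F(a)->G(b)).
The count equals the sum of all entries in the hom-matrix.
sum(row 0) = 24
sum(row 1) = 16
sum(row 2) = 20
sum(row 3) = 21
sum(row 4) = 20
Grand total = 101

101


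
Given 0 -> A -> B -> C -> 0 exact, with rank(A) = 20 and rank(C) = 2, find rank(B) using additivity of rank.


For a short exact sequence 0 -> A -> B -> C -> 0,
rank is additive: rank(B) = rank(A) + rank(C).
rank(B) = 20 + 2 = 22

22


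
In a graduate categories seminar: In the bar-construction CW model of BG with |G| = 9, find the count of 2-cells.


In the bar-construction CW model of BG, the n-cells are indexed by
n-tuples [g_1|...|g_n] of non-identity elements of G (degenerate
simplices with some g_i = e do not contribute cells), so there are
(|G| - 1)^n n-cells.
For dim = 2 with |G| = 9:
cells = (9 - 1)^2 = 8^2 = 64

64
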